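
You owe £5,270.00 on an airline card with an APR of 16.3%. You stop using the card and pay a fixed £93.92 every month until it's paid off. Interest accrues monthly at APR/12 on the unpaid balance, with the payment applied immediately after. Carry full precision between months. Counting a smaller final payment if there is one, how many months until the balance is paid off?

Monthly rate r = 16.3%/12 = 1.35833% = 0.0135833.
Recurrence: B ← B·(1+r) − £93.92.
Month 1: interest £71.58; balance after payment £5,247.66.
Month 2: interest £71.28; balance after payment £5,225.02.
Closed form: n = −ln(1 − rB₀/P)/ln(1+r) = −ln(0.23782)/ln(1.01358) ≈ 106.453, so the balance reaches zero during payment 107.

107 payments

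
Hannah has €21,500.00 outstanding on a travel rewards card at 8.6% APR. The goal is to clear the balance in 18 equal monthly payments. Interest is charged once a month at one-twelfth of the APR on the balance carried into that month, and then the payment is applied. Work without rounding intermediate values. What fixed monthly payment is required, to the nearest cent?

Monthly rate r = 8.6%/12 = 0.716667% = 0.00716667.
Level-payment amortization: P = B₀·r / (1 − (1+r)^(−n)) = 21500.00·0.00716667 / (1 − 1.00717^(−18)).
Denominator 1 − (1+r)^(−18) = 0.120621567.
P = 154.083 / 0.120621567 ≈ 1277.41.

€1,277.41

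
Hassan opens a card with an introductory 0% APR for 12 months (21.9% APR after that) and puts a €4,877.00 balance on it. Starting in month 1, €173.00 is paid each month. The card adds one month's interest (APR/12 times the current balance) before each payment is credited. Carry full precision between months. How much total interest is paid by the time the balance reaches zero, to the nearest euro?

€550

Promo months 1–12 at r₀ = 0%/12 = 0; months 13+ at r₁ = 21.9%/12 = 0.01825.
After month 12 (no interest yet): B = €4,877.00 − 12·€173.00 = €2,801.00.
Then at r₁ with €173.00/mo: n₂ = −ln(1 − r₁·B/P)/ln(1+r₁) ≈ 19.37 → 20 more payments.
Total paid = 31·€173.00 + €63.65 = €5,426.65; interest = €5,426.65 − €4,877.00 = €549.65.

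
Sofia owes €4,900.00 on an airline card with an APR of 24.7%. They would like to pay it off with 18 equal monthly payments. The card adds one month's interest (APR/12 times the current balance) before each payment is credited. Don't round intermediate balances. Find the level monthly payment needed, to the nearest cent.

Monthly rate r = 24.7%/12 = 2.05833% = 0.0205833.
Level-payment amortization: P = B₀·r / (1 − (1+r)^(−n)) = 4900.00·0.0205833 / (1 − 1.02058^(−18)).
Denominator 1 − (1+r)^(−18) = 0.307009138.
P = 100.858 / 0.307009138 ≈ 328.52.

€328.52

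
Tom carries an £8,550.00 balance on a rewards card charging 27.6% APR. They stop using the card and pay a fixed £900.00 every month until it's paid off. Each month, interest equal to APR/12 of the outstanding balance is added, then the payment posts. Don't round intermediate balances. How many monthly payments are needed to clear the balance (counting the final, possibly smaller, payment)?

11 months

Monthly rate r = 27.6%/12 = 2.3% = 0.023.
Recurrence: B ← B·(1+r) − £900.00.
Month 1: interest £196.65; balance after payment £7,846.65.
Month 2: interest £180.47; balance after payment £7,127.12.
Closed form: n = −ln(1 − rB₀/P)/ln(1+r) = −ln(0.7815)/ln(1.023) ≈ 10.842, so the balance reaches zero during payment 11.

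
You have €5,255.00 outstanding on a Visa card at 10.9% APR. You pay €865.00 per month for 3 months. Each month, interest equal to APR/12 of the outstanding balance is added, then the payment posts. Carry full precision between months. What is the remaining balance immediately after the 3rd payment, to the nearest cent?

Monthly rate r = 10.9%/12 = 0.908333% = 0.00908333.
Each month: B ← B·(1+r) − €865.00.
Month 1: interest €47.73; balance after payment €4,437.73.
Month 2: interest €40.31; balance after payment €3,613.04.
Month 3: interest €32.82; balance after payment €2,780.86.

€2,780.86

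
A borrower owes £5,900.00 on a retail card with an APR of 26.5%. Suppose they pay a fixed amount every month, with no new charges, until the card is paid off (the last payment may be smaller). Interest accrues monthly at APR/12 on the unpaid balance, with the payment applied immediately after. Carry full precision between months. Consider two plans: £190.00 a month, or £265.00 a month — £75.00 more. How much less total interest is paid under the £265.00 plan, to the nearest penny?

£1,860.09

Monthly rate r = 26.5%/12 = 2.20833% = 0.0220833.
At £190.00/mo: n = ⌈−ln(1 − rB₀/P)/ln(1+r)⌉ = 53 payments (last £188.90); total interest = total paid − £5,900.00 = £4,168.90.
At £265.00/mo: 31 payments (last £258.81); total interest £2,308.81.
Interest saved = £4,168.90 − £2,308.81 = £1,860.09.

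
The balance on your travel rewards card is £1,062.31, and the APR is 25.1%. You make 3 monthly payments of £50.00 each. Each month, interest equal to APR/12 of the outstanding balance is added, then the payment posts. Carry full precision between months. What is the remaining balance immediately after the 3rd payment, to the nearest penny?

£977.21

Monthly rate r = 25.1%/12 = 2.09167% = 0.0209167.
Each month: B ← B·(1+r) − £50.00.
Month 1: interest £22.22; balance after payment £1,034.53.
Month 2: interest £21.64; balance after payment £1,006.17.
Month 3: interest £21.05; balance after payment £977.21.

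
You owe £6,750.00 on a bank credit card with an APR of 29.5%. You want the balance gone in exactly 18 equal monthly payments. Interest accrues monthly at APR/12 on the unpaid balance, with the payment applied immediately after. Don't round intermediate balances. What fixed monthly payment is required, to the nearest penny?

Monthly rate r = 29.5%/12 = 2.45833% = 0.0245833.
Level-payment amortization: P = B₀·r / (1 − (1+r)^(−n)) = 6750.00·0.0245833 / (1 − 1.02458^(−18)).
Denominator 1 − (1+r)^(−18) = 0.354124466.
P = 165.938 / 0.354124466 ≈ 468.59.

£468.59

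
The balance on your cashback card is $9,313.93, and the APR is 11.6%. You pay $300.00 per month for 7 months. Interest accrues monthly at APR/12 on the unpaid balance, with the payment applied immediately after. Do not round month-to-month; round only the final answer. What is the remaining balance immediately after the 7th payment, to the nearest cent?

Monthly rate r = 11.6%/12 = 0.966667% = 0.00966667.
Each month: B ← B·(1+r) − $300.00.
Month 1: interest $90.03; balance after payment $9,103.96.
Month 2: interest $88.00; balance after payment $8,891.97.
Month 3: interest $85.96; balance after payment $8,677.93.
Month 4: interest $83.89; balance after payment $8,461.81.
Month 5: interest $81.80; balance after payment $8,243.61.
Month 6: interest $79.69; balance after payment $8,023.30.
Month 7: interest $77.56; balance after payment $7,800.86.

$7,800.86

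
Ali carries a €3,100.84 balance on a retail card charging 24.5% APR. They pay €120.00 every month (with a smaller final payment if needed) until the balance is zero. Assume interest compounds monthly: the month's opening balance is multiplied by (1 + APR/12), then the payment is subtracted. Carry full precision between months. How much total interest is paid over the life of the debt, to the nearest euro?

€1,352

Monthly rate r = 24.5%/12 = 2.04167% = 0.0204167.
Payoff takes n = ⌈−ln(1 − rB₀/P)/ln(1+r)⌉ = ⌈37.102⌉ = 38 payments; the last is €12.37.
Total paid = 37·€120.00 + €12.37 = €4,452.37.
Total interest = total paid − principal = €4,452.37 − €3,100.84 = €1,351.53.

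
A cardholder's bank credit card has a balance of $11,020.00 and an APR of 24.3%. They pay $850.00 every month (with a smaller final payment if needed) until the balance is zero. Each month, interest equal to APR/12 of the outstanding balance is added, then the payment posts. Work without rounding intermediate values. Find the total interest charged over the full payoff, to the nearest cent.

$1,893.35

Monthly rate r = 24.3%/12 = 2.025% = 0.02025.
Payoff takes n = ⌈−ln(1 − rB₀/P)/ln(1+r)⌉ = ⌈15.191⌉ = 16 payments; the last is $163.35.
Total paid = 15·$850.00 + $163.35 = $12,913.35.
Total interest = total paid − principal = $12,913.35 − $11,020.00 = $1,893.35.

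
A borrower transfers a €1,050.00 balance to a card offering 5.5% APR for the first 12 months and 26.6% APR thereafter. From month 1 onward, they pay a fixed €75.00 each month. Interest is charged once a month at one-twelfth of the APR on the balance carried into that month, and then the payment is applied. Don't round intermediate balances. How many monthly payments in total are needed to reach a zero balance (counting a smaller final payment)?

Promo months 1–12 at r₀ = 5.5%/12 = 0.00458333; months 13+ at r₁ = 26.6%/12 = 0.0221667.
After month 12: iterate B ← B·(1+r₀) − €75.00 for 12 months → €186.19.
Then at r₁ with €75.00/mo: n₂ = −ln(1 − r₁·B/P)/ln(1+r₁) ≈ 2.58 → 3 more payments.

15 months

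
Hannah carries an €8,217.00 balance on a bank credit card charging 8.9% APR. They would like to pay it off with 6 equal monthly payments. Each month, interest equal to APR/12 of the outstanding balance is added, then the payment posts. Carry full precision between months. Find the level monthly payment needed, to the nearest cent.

€1,405.27

Monthly rate r = 8.9%/12 = 0.741667% = 0.00741667.
Level-payment amortization: P = B₀·r / (1 − (1+r)^(−n)) = 8217.00·0.00741667 / (1 − 1.00742^(−6)).
Denominator 1 − (1+r)^(−6) = 0.0433673247.
P = 60.9428 / 0.0433673247 ≈ 1405.27.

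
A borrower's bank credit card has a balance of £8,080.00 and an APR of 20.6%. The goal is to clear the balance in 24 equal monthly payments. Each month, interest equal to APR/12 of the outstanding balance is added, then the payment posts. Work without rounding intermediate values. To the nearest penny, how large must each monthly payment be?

£413.61

Monthly rate r = 20.6%/12 = 1.71667% = 0.0171667.
Level-payment amortization: P = B₀·r / (1 − (1+r)^(−n)) = 8080.00·0.0171667 / (1 − 1.01717^(−24)).
Denominator 1 − (1+r)^(−24) = 0.335355936.
P = 138.707 / 0.335355936 ≈ 413.61.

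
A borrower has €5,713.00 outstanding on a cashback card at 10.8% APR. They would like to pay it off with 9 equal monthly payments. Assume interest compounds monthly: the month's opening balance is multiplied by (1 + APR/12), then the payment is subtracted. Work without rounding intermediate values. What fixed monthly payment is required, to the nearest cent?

€663.68

Monthly rate r = 10.8%/12 = 0.9% = 0.009.
Level-payment amortization: P = B₀·r / (1 − (1+r)^(−n)) = 5713.00·0.009 / (1 − 1.009^(−9)).
Denominator 1 − (1+r)^(−9) = 0.0774721117.
P = 51.417 / 0.0774721117 ≈ 663.68.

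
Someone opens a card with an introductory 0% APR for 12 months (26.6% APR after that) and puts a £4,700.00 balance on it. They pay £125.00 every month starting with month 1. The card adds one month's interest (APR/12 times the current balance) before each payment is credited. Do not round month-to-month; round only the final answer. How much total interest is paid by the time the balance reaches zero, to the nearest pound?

Promo months 1–12 at r₀ = 0%/12 = 0; months 13+ at r₁ = 26.6%/12 = 0.0221667.
After month 12 (no interest yet): B = £4,700.00 − 12·£125.00 = £3,200.00.
Then at r₁ with £125.00/mo: n₂ = −ln(1 − r₁·B/P)/ln(1+r₁) ≈ 38.23 → 39 more payments.
Total paid = 50·£125.00 + £28.53 = £6,278.53; interest = £6,278.53 − £4,700.00 = £1,578.53.

£1,579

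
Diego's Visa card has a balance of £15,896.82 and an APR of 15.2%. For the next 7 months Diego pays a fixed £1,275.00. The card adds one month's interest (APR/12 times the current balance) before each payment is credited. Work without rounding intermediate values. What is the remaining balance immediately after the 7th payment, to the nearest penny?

£8,089.64

Monthly rate r = 15.2%/12 = 1.26667% = 0.0126667.
Each month: B ← B·(1+r) − £1,275.00.
Month 1: interest £201.36; balance after payment £14,823.18.
Month 2: interest £187.76; balance after payment £13,735.94.
Month 3: interest £173.99; balance after payment £12,634.93.
Month 4: interest £160.04; balance after payment £11,519.97.
Month 5: interest £145.92; balance after payment £10,390.89.
Month 6: interest £131.62; balance after payment £9,247.51.
Month 7: interest £117.14; balance after payment £8,089.64.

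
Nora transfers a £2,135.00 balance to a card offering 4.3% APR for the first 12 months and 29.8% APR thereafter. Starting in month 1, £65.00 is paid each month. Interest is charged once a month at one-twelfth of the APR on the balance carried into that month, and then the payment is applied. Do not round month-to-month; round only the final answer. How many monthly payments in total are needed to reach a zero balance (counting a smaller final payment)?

Promo months 1–12 at r₀ = 4.3%/12 = 0.00358333; months 13+ at r₁ = 29.8%/12 = 0.0248333.
After month 12: iterate B ← B·(1+r₀) − £65.00 for 12 months → £1,433.08.
Then at r₁ with £65.00/mo: n₂ = −ln(1 − r₁·B/P)/ln(1+r₁) ≈ 32.33 → 33 more payments.

45 payments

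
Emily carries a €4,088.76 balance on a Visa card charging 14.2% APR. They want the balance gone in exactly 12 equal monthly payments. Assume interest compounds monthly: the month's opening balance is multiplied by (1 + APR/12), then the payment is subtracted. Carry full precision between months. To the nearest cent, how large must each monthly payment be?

Monthly rate r = 14.2%/12 = 1.18333% = 0.0118333.
Level-payment amortization: P = B₀·r / (1 − (1+r)^(−n)) = 4088.76·0.0118333 / (1 − 1.01183^(−12)).
Denominator 1 − (1+r)^(−12) = 0.131655196.
P = 48.3837 / 0.131655196 ≈ 367.50.

€367.50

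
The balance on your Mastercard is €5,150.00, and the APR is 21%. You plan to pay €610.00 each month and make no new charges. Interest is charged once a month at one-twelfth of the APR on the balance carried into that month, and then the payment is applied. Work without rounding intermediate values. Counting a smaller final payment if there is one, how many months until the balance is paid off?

Monthly rate r = 21%/12 = 1.75% = 0.0175.
Recurrence: B ← B·(1+r) − €610.00.
Month 1: interest €90.13; balance after payment €4,630.12.
Month 2: interest €81.03; balance after payment €4,101.15.
Closed form: n = −ln(1 − rB₀/P)/ln(1+r) = −ln(0.85225)/ln(1.0175) ≈ 9.215, so the balance reaches zero during payment 10.

10 payments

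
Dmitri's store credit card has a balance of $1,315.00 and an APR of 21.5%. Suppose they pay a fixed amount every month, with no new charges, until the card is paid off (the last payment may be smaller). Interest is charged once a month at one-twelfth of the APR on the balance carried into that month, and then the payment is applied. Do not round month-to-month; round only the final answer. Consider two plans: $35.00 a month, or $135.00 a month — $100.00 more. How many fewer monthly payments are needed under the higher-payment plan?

Monthly rate r = 21.5%/12 = 1.79167% = 0.0179167.
At $35.00/mo: n = ⌈−ln(1 − rB₀/P)/ln(1+r)⌉ = 63 payments (last $34.04); total interest = total paid − $1,315.00 = $889.04.
At $135.00/mo: 11 payments (last $108.23); total interest $143.23.
Payments saved = 63 − 11 = 52.

52 fewer payments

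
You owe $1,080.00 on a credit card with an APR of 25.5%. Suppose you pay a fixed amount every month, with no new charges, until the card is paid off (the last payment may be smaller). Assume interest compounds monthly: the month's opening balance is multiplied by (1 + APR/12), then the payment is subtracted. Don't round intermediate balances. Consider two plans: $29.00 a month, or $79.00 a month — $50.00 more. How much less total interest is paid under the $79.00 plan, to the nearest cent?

Monthly rate r = 25.5%/12 = 2.125% = 0.02125.
At $29.00/mo: n = ⌈−ln(1 − rB₀/P)/ln(1+r)⌉ = 75 payments (last $15.54); total interest = total paid − $1,080.00 = $1,081.54.
At $79.00/mo: 17 payments (last $25.60); total interest $209.60.
Interest saved = $1,081.54 − $209.60 = $871.94.

$871.94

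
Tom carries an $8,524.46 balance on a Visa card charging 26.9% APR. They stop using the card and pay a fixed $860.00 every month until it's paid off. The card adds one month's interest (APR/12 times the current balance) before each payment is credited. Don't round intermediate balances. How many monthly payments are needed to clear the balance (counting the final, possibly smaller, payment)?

12 months

Monthly rate r = 26.9%/12 = 2.24167% = 0.0224167.
Recurrence: B ← B·(1+r) − $860.00.
Month 1: interest $191.09; balance after payment $7,855.55.
Month 2: interest $176.10; balance after payment $7,171.65.
Closed form: n = −ln(1 − rB₀/P)/ln(1+r) = −ln(0.7778)/ln(1.02242) ≈ 11.335, so the balance reaches zero during payment 12.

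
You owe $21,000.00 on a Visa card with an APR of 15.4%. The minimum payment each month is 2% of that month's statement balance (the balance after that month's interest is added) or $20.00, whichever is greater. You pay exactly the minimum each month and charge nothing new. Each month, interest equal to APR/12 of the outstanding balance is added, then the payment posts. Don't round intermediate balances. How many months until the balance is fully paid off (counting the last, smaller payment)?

Monthly rate r = 15.4%/12 = 1.28333% = 0.0128333.
While 2% of the post-interest balance exceeds $20.00, each month B ← (B·(1+r))·(1 − 0.02), i.e. B shrinks by the factor (1+r)·0.98 = 0.99258.
This holds for months 1–411. Entering month 412 the balance is $982.31; 2% of the post-interest balance is now below $20.00, so the flat $20.00 minimum applies from here.
From month 412 a fixed $20.00 at rate r clears $982.31 in 79 more payments. Total: 411 + 79 = 490 months.

490 months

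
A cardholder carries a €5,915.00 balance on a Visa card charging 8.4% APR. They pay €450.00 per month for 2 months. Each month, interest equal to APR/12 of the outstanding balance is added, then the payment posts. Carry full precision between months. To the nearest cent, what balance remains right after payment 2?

Monthly rate r = 8.4%/12 = 0.7% = 0.007.
Each month: B ← B·(1+r) − €450.00.
Month 1: interest €41.41; balance after payment €5,506.40.
Month 2: interest €38.54; balance after payment €5,094.95.

€5,094.95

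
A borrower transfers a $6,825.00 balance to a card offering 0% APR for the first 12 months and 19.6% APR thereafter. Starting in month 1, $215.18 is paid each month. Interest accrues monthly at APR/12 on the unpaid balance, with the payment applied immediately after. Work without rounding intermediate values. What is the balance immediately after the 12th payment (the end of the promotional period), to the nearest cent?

Promo months 1–12 at r₀ = 0%/12 = 0; months 13+ at r₁ = 19.6%/12 = 0.0163333.
After month 12 (no interest yet): B = $6,825.00 − 12·$215.18 = $4,242.84.

$4,242.84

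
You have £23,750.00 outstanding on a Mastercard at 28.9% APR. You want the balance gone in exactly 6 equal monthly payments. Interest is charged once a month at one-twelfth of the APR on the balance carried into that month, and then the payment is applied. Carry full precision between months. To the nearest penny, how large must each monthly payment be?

£4,298.60

Monthly rate r = 28.9%/12 = 2.40833% = 0.0240833.
Level-payment amortization: P = B₀·r / (1 − (1+r)^(−n)) = 23750.00·0.0240833 / (1 − 1.02408^(−6)).
Denominator 1 − (1+r)^(−6) = 0.133061658.
P = 571.979 / 0.133061658 ≈ 4298.60.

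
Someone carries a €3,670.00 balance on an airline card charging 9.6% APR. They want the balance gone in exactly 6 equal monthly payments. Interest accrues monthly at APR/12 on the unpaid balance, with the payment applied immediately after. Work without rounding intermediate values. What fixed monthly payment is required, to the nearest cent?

Monthly rate r = 9.6%/12 = 0.8% = 0.008.
Level-payment amortization: P = B₀·r / (1 − (1+r)^(−n)) = 3670.00·0.008 / (1 − 1.008^(−6)).
Denominator 1 − (1+r)^(−6) = 0.046684164.
P = 29.36 / 0.046684164 ≈ 628.91.

€628.91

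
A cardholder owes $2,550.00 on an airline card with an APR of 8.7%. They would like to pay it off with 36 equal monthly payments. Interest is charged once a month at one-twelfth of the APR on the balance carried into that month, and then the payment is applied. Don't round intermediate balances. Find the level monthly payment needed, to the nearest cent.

$80.73

Monthly rate r = 8.7%/12 = 0.725% = 0.00725.
Level-payment amortization: P = B₀·r / (1 − (1+r)^(−n)) = 2550.00·0.00725 / (1 − 1.00725^(−36)).
Denominator 1 − (1+r)^(−36) = 0.22899346.
P = 18.4875 / 0.22899346 ≈ 80.73.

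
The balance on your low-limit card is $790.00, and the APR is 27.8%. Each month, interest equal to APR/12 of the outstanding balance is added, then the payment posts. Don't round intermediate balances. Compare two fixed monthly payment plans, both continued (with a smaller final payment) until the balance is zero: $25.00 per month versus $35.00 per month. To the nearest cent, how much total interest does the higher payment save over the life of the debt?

$306.68

Monthly rate r = 27.8%/12 = 2.31667% = 0.0231667.
At $25.00/mo: n = ⌈−ln(1 − rB₀/P)/ln(1+r)⌉ = 58 payments (last $12.71); total interest = total paid − $790.00 = $647.71.
At $35.00/mo: 33 payments (last $11.03); total interest $341.03.
Interest saved = $647.71 − $341.03 = $306.68.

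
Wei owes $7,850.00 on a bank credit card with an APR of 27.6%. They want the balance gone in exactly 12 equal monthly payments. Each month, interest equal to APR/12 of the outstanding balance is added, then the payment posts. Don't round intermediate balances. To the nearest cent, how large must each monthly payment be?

Monthly rate r = 27.6%/12 = 2.3% = 0.023.
Level-payment amortization: P = B₀·r / (1 − (1+r)^(−n)) = 7850.00·0.023 / (1 − 1.023^(−12)).
Denominator 1 − (1+r)^(−12) = 0.23881119.
P = 180.55 / 0.23881119 ≈ 756.04.

$756.04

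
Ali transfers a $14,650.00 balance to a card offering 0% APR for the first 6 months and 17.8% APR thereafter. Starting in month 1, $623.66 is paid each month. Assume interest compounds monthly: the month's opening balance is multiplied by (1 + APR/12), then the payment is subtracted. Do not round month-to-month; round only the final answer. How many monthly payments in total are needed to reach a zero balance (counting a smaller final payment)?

Promo months 1–6 at r₀ = 0%/12 = 0; months 7+ at r₁ = 17.8%/12 = 0.0148333.
After month 6 (no interest yet): B = $14,650.00 − 6·$623.66 = $10,908.04.
Then at r₁ with $623.66/mo: n₂ = −ln(1 − r₁·B/P)/ln(1+r₁) ≈ 20.40 → 21 more payments.

27 months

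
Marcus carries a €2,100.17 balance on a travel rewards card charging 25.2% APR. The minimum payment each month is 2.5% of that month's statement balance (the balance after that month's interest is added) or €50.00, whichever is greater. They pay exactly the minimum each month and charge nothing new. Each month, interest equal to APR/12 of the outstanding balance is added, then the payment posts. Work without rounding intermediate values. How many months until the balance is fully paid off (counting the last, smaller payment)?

99 months

Monthly rate r = 25.2%/12 = 2.1% = 0.021.
While 2.5% of the post-interest balance exceeds €50.00, each month B ← (B·(1+r))·(1 − 0.025), i.e. B shrinks by the factor (1+r)·0.975 = 0.99547.
This holds for months 1–16. Entering month 17 the balance is €1,953.17; 2.5% of the post-interest balance is now below €50.00, so the flat €50.00 minimum applies from here.
From month 17 a fixed €50.00 at rate r clears €1,953.17 in 83 more payments. Total: 16 + 83 = 99 months.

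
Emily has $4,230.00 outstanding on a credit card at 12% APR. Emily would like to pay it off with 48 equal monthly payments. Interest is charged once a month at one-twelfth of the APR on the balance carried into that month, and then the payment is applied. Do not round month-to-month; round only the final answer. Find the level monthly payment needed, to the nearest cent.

Monthly rate r = 12%/12 = 1% = 0.01.
Level-payment amortization: P = B₀·r / (1 − (1+r)^(−n)) = 4230.00·0.01 / (1 − 1.01^(−48)).
Denominator 1 − (1+r)^(−48) = 0.379739595.
P = 42.3 / 0.379739595 ≈ 111.39.

$111.39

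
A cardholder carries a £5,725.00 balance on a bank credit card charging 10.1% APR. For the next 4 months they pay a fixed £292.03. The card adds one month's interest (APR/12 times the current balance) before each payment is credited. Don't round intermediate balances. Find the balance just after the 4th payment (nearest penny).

Monthly rate r = 10.1%/12 = 0.841667% = 0.00841667.
Each month: B ← B·(1+r) − £292.03.
Month 1: interest £48.19; balance after payment £5,481.16.
Month 2: interest £46.13; balance after payment £5,235.26.
Month 3: interest £44.06; balance after payment £4,987.29.
Month 4: interest £41.98; balance after payment £4,737.24.

£4,737.24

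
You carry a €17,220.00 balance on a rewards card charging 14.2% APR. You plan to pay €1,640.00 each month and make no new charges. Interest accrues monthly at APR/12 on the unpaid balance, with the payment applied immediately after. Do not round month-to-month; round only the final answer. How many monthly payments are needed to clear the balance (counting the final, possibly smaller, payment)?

Monthly rate r = 14.2%/12 = 1.18333% = 0.0118333.
Recurrence: B ← B·(1+r) − €1,640.00.
Month 1: interest €203.77; balance after payment €15,783.77.
Month 2: interest €186.77; balance after payment €14,330.54.
Closed form: n = −ln(1 − rB₀/P)/ln(1+r) = −ln(0.87575)/ln(1.01183) ≈ 11.278, so the balance reaches zero during payment 12.

12 payments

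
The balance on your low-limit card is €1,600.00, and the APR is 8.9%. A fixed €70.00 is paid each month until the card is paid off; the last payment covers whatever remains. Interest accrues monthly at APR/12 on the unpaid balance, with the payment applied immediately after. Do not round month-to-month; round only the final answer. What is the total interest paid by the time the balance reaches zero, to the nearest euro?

€160

Monthly rate r = 8.9%/12 = 0.741667% = 0.00741667.
Payoff takes n = ⌈−ln(1 − rB₀/P)/ln(1+r)⌉ = ⌈25.139⌉ = 26 payments; the last is €9.73.
Total paid = 25·€70.00 + €9.73 = €1,759.73.
Total interest = total paid − principal = €1,759.73 − €1,600.00 = €159.73.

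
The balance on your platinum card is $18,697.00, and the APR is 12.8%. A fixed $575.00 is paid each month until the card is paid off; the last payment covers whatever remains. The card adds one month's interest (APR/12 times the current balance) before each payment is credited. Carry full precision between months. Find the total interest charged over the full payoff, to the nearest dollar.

$4,386

Monthly rate r = 12.8%/12 = 1.06667% = 0.0106667.
Payoff takes n = ⌈−ln(1 − rB₀/P)/ln(1+r)⌉ = ⌈40.144⌉ = 41 payments; the last is $83.32.
Total paid = 40·$575.00 + $83.32 = $23,083.32.
Total interest = total paid − principal = $23,083.32 − $18,697.00 = $4,386.32.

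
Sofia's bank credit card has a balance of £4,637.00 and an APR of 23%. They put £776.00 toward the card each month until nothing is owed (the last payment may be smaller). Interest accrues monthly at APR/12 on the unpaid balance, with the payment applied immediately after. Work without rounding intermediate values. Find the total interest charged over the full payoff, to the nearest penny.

£336.56

Monthly rate r = 23%/12 = 1.91667% = 0.0191667.
Payoff takes n = ⌈−ln(1 − rB₀/P)/ln(1+r)⌉ = ⌈6.407⌉ = 7 payments; the last is £317.56.
Total paid = 6·£776.00 + £317.56 = £4,973.56.
Total interest = total paid − principal = £4,973.56 − £4,637.00 = £336.56.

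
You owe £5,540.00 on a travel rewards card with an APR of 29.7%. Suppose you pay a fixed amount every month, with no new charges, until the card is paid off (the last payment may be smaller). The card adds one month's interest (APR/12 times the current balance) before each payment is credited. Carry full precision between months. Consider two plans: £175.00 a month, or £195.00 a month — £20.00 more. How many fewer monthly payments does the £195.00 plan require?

13 fewer payments

Monthly rate r = 29.7%/12 = 2.475% = 0.02475.
At £175.00/mo: n = ⌈−ln(1 − rB₀/P)/ln(1+r)⌉ = 63 payments (last £103.68); total interest = total paid − £5,540.00 = £5,413.68.
At £195.00/mo: 50 payments (last £132.57); total interest £4,147.57.
Payments saved = 63 − 50 = 13.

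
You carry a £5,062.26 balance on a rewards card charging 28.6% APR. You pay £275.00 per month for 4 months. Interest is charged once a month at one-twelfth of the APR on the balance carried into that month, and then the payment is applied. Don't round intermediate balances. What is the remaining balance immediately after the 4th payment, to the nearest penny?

£4,422.44

Monthly rate r = 28.6%/12 = 2.38333% = 0.0238333.
Each month: B ← B·(1+r) − £275.00.
Month 1: interest £120.65; balance after payment £4,907.91.
Month 2: interest £116.97; balance after payment £4,749.88.
Month 3: interest £113.21; balance after payment £4,588.09.
Month 4: interest £109.35; balance after payment £4,422.44.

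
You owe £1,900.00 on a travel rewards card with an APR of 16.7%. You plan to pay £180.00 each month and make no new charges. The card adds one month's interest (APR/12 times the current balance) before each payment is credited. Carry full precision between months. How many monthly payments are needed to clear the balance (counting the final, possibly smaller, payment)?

12 payments

Monthly rate r = 16.7%/12 = 1.39167% = 0.0139167.
Recurrence: B ← B·(1+r) − £180.00.
Month 1: interest £26.44; balance after payment £1,746.44.
Month 2: interest £24.30; balance after payment £1,590.75.
Closed form: n = −ln(1 − rB₀/P)/ln(1+r) = −ln(0.8531)/ln(1.01392) ≈ 11.496, so the balance reaches zero during payment 12.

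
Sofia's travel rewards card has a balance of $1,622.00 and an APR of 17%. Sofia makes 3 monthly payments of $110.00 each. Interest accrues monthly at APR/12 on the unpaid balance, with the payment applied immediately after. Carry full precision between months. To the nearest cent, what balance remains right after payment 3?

Monthly rate r = 17%/12 = 1.41667% = 0.0141667.
Each month: B ← B·(1+r) − $110.00.
Month 1: interest $22.98; balance after payment $1,534.98.
Month 2: interest $21.75; balance after payment $1,446.72.
Month 3: interest $20.50; balance after payment $1,357.22.

$1,357.22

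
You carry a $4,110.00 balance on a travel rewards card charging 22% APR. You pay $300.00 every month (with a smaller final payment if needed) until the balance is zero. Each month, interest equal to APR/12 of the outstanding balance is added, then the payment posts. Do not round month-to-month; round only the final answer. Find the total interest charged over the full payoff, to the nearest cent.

$666.45

Monthly rate r = 22%/12 = 1.83333% = 0.0183333.
Payoff takes n = ⌈−ln(1 − rB₀/P)/ln(1+r)⌉ = ⌈15.921⌉ = 16 payments; the last is $276.45.
Total paid = 15·$300.00 + $276.45 = $4,776.45.
Total interest = total paid − principal = $4,776.45 − $4,110.00 = $666.45.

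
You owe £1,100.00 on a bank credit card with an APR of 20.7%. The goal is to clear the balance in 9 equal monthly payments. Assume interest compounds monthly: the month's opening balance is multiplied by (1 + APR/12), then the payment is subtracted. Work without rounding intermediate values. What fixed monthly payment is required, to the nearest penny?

£133.00

Monthly rate r = 20.7%/12 = 1.725% = 0.01725.
Level-payment amortization: P = B₀·r / (1 − (1+r)^(−n)) = 1100.00·0.01725 / (1 − 1.01725^(−9)).
Denominator 1 − (1+r)^(−9) = 0.142664685.
P = 18.975 / 0.142664685 ≈ 133.00.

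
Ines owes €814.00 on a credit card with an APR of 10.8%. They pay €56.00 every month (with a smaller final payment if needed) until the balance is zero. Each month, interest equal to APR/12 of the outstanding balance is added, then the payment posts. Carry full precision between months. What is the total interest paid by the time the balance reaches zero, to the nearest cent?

€62.37

Monthly rate r = 10.8%/12 = 0.9% = 0.009.
Payoff takes n = ⌈−ln(1 − rB₀/P)/ln(1+r)⌉ = ⌈15.649⌉ = 16 payments; the last is €36.37.
Total paid = 15·€56.00 + €36.37 = €876.37.
Total interest = total paid − principal = €876.37 − €814.00 = €62.37.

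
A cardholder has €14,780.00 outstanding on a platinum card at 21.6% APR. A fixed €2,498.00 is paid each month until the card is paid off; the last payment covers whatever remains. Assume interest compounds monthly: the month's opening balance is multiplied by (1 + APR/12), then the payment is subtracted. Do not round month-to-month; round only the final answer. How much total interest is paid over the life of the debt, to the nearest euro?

Monthly rate r = 21.6%/12 = 1.8% = 0.018.
Payoff takes n = ⌈−ln(1 − rB₀/P)/ln(1+r)⌉ = ⌈6.312⌉ = 7 payments; the last is €784.83.
Total paid = 6·€2,498.00 + €784.83 = €15,772.83.
Total interest = total paid − principal = €15,772.83 − €14,780.00 = €992.83.

€993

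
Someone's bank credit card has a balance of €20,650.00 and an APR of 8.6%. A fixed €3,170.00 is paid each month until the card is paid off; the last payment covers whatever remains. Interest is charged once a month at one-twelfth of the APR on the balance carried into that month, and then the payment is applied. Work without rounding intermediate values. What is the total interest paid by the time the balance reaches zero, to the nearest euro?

Monthly rate r = 8.6%/12 = 0.716667% = 0.00716667.
Payoff takes n = ⌈−ln(1 − rB₀/P)/ln(1+r)⌉ = ⌈6.695⌉ = 7 payments; the last is €2,205.66.
Total paid = 6·€3,170.00 + €2,205.66 = €21,225.66.
Total interest = total paid − principal = €21,225.66 − €20,650.00 = €575.66.

€576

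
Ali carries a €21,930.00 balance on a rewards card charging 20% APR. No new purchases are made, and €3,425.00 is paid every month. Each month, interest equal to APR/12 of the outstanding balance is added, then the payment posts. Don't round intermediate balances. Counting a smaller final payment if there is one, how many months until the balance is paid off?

7 months

Monthly rate r = 20%/12 = 1.66667% = 0.0166667.
Recurrence: B ← B·(1+r) − €3,425.00.
Month 1: interest €365.50; balance after payment €18,870.50.
Month 2: interest €314.51; balance after payment €15,760.01.
Closed form: n = −ln(1 − rB₀/P)/ln(1+r) = −ln(0.89328)/ln(1.01667) ≈ 6.827, so the balance reaches zero during payment 7.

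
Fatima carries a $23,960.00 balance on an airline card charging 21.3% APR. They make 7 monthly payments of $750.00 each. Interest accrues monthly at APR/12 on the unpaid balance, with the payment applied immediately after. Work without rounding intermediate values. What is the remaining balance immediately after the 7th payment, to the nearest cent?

Monthly rate r = 21.3%/12 = 1.775% = 0.01775.
Each month: B ← B·(1+r) − $750.00.
Month 1: interest $425.29; balance after payment $23,635.29.
Month 2: interest $419.53; balance after payment $23,304.82.
Month 3: interest $413.66; balance after payment $22,968.48.
Month 4: interest $407.69; balance after payment $22,626.17.
Month 5: interest $401.61; balance after payment $22,277.78.
Month 6: interest $395.43; balance after payment $21,923.21.
Month 7: interest $389.14; balance after payment $21,562.35.

$21,562.35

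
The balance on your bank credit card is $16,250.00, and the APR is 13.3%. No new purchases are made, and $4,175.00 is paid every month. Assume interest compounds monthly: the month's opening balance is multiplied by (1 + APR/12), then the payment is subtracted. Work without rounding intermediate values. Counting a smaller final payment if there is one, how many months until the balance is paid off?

5 months

Monthly rate r = 13.3%/12 = 1.10833% = 0.0110833.
Recurrence: B ← B·(1+r) − $4,175.00.
Month 1: interest $180.10; balance after payment $12,255.10.
Month 2: interest $135.83; balance after payment $8,215.93.
Month 3: interest $91.06; balance after payment $4,131.99.
Month 4: interest $45.80; balance after payment $2.79.
Month 5: interest $0.03; balance after payment $0.00.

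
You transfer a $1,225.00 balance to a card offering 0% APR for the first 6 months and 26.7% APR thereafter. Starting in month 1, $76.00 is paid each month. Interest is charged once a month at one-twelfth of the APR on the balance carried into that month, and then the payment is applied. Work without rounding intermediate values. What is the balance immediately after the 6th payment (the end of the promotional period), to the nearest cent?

Promo months 1–6 at r₀ = 0%/12 = 0; months 7+ at r₁ = 26.7%/12 = 0.02225.
After month 6 (no interest yet): B = $1,225.00 − 6·$76.00 = $769.00.

$769.00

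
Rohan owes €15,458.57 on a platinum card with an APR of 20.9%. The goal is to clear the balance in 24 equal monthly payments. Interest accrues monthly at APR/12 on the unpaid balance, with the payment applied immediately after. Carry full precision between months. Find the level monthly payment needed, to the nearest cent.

Monthly rate r = 20.9%/12 = 1.74167% = 0.0174167.
Level-payment amortization: P = B₀·r / (1 − (1+r)^(−n)) = 15458.57·0.0174167 / (1 − 1.01742^(−24)).
Denominator 1 − (1+r)^(−24) = 0.339264478.
P = 269.237 / 0.339264478 ≈ 793.59.

€793.59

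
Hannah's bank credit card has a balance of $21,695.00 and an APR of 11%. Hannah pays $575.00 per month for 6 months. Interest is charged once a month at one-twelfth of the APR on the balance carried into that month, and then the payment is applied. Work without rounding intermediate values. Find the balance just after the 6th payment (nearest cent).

Monthly rate r = 11%/12 = 0.916667% = 0.00916667.
Each month: B ← B·(1+r) − $575.00.
Month 1: interest $198.87; balance after payment $21,318.87.
Month 2: interest $195.42; balance after payment $20,939.29.
Month 3: interest $191.94; balance after payment $20,556.24.
Month 4: interest $188.43; balance after payment $20,169.67.
Month 5: interest $184.89; balance after payment $19,779.56.
Month 6: interest $181.31; balance after payment $19,385.87.

$19,385.87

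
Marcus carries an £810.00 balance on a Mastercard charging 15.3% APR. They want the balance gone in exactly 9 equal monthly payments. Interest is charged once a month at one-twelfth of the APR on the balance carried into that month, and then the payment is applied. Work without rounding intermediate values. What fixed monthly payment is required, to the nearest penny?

Monthly rate r = 15.3%/12 = 1.275% = 0.01275.
Level-payment amortization: P = B₀·r / (1 − (1+r)^(−n)) = 810.00·0.01275 / (1 − 1.01275^(−9)).
Denominator 1 − (1+r)^(−9) = 0.107764018.
P = 10.3275 / 0.107764018 ≈ 95.83.

£95.83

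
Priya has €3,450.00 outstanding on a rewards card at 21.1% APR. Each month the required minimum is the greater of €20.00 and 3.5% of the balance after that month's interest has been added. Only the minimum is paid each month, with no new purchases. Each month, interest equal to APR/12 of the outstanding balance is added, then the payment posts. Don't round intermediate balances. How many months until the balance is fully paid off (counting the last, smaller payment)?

139 months

Monthly rate r = 21.1%/12 = 1.75833% = 0.0175833.
While 3.5% of the post-interest balance exceeds €20.00, each month B ← (B·(1+r))·(1 − 0.035), i.e. B shrinks by the factor (1+r)·0.965 = 0.98197.
This holds for months 1–100. Entering month 101 the balance is €559.18; 3.5% of the post-interest balance is now below €20.00, so the flat €20.00 minimum applies from here.
From month 101 a fixed €20.00 at rate r clears €559.18 in 39 more payments. Total: 100 + 39 = 139 months.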